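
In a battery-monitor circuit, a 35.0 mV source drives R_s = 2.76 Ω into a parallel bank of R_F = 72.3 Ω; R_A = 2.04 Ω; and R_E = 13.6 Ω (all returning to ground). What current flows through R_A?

I ≈ 6.61 mA

Parallel bank: R_p = 1/(1/72.3 + 1/2.04 + 1/13.6) = 1.731 Ω.
V_A by voltage divider: V_A = 35.0 × 1.731/(2.76 + 1.731) = 13.49 mV.
Branch current I = V_A/R_A = 13.49/2.04 = 6.614 mA.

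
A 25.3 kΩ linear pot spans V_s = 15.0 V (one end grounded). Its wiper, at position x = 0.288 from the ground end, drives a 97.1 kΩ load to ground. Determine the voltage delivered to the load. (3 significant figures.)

V_out ≈ 4.10 V

Split the track: R_lower = x·R_p = 7.286 kΩ, R_upper = (1−x)·R_p = 18.01 kΩ.
(x·R_p) ‖ R_L = 6.778 kΩ.
V_out = 15.0 × 6.778/(18.01 + 6.778) = 4.101 V.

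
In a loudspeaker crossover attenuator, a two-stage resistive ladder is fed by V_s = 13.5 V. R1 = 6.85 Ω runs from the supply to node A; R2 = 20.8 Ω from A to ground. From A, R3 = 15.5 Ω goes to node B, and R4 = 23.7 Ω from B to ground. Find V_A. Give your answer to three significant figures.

V_A ≈ 8.98 V

Looking into the second stage from A: R3 + R4 = 39.20 Ω appears in parallel with R2.
Effective lower resistance at A: R2 ‖ 39.20 = 13.59 Ω.
So V_A = 13.5 × 0.6649 = 8.976 V.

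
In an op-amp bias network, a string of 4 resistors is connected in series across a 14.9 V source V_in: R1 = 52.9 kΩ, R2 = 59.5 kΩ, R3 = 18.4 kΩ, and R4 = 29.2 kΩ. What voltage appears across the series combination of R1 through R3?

ΣR = 52.9 + 59.5 + 18.4 + 29.2 = 160.0 kΩ.
R_{R1..R3} = 52.9 + 59.5 + 18.4 = 130.8 kΩ.
By the voltage-divider rule, V = 14.9 × 130.8/160.0 = 12.18 V.

V ≈ 12.2 V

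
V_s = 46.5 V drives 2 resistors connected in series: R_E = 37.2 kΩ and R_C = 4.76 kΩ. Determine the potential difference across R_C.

Series total: ΣR = 37.2 + 4.76 = 41.96 kΩ.
By the voltage-divider rule, V = 46.5 × 4.760/41.96 = 5.275 V.

V ≈ 5.28 V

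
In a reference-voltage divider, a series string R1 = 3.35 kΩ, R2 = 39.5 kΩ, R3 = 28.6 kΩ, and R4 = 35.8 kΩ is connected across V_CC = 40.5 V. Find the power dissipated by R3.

P ≈ 4.08 mW

The common current is I = 40.5/107.2 = 0.3776 mA.
P(R3) = I²·R3 = (0.3776)² × 28.6 = 4.078 mW.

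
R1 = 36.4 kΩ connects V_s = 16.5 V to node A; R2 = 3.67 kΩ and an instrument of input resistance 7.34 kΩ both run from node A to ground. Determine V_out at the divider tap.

V_out ≈ 1.04 V

First combine the lower leg with the load: R2 ‖ R_L = 2.447 kΩ.
Now apply the divider: V_out = 16.5 × 0.06298 = 1.039 V.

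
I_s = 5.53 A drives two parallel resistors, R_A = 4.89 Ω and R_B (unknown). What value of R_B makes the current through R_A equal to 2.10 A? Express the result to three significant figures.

R_B ≈ 2.99 Ω

The fraction through R_A equals R_B/(R_A+R_B).
2.10/5.53 = R_B/(R_A + R_B) → R_B = R_A · (0.3797)/(1 − 0.3797) = 4.89 × 0.6122 = 2.994 Ω.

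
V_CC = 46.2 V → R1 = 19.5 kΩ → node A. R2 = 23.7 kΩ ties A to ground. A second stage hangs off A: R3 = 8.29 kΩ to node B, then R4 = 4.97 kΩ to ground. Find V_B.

V_B ≈ 5.26 V

The second stage (R3 + R4 = 13.26 kΩ) loads node A in parallel with R2.
Effective lower resistance at A: R2 ‖ 13.26 = 8.503 kΩ.
V_A = 46.2 × 8.503/(19.5 + 8.503) = 14.03 V.
V_B = V_A × 0.3748 = 5.258 V.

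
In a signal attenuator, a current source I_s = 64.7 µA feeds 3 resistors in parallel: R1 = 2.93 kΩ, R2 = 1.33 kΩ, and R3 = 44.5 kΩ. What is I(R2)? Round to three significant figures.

Total conductance ΣG = 1/2.93 + 1/1.33 + 1/44.5 = 1.116 (units of 1/kΩ).
R2 takes the fraction G_k/ΣG = 0.7519/1.116 = 0.6739, so I = 64.7 × 0.6739 = 43.60 µA.

I ≈ 43.6 µA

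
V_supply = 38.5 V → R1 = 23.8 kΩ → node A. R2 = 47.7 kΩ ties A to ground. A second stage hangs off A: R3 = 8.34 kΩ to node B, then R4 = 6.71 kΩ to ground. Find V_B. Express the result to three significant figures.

V_B ≈ 5.57 V

Looking into the second stage from A: R3 + R4 = 15.05 kΩ appears in parallel with R2.
Effective lower resistance at A: R2 ‖ 15.05 = 11.44 kΩ.
First divider: V_A = V_supply · 11.44/(23.8 + 11.44) = 12.50 V.
Stage 2 is unloaded, so V_B = V_A · R4/(R3+R4) = 12.50 × 6.71/15.05 = 5.572 V.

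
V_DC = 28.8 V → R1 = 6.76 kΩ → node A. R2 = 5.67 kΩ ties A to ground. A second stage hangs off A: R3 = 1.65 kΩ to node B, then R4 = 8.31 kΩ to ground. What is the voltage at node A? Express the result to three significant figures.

The second stage (R3 + R4 = 9.960 kΩ) loads node A in parallel with R2.
Effective lower resistance at A: R2 ‖ 9.960 = 3.613 kΩ.
First divider: V_A = V_DC · 3.613/(6.76 + 3.613) = 10.03 V.

V_A ≈ 10.0 V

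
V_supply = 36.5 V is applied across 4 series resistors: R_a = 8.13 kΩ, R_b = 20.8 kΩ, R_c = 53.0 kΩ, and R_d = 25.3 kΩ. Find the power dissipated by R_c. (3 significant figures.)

P ≈ 6.14 mW

The common current is I = 36.5/107.2 = 0.3404 mA.
P = I²R = 0.1159 × 53.0 = 6.141 mW.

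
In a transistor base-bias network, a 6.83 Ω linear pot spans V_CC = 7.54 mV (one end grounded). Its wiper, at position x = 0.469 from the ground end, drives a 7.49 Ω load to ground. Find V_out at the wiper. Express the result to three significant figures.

V_out ≈ 2.88 mV

Lower segment x·R_p = 3.203 Ω; upper segment (1−x)·R_p = 3.627 Ω.
Lower segment in parallel with the load: 3.203 ‖ 7.49 = 2.244 Ω.
Loaded-divider output: V_out = 7.54 × 0.3822 = 2.882 mV.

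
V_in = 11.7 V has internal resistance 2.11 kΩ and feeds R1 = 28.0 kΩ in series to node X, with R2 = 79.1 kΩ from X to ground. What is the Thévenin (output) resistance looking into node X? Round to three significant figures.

R1' = 2.11 + 28.0 = 30.11 kΩ (source resistance + R1).
Looking into X with the source shorted: R_th = R1'·R2/(R1'+R2) = 30.11 × 79.1/109.2 = 21.81 kΩ.

R_th ≈ 21.8 kΩ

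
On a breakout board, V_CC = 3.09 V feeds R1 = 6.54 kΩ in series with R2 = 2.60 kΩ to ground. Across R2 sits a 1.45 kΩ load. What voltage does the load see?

V_out ≈ 0.385 V

R2 ‖ R_L = (2.60 × 1.45)/(2.60 + 1.45) = 0.9309 kΩ.
Voltage divider with the loaded lower leg: V_out = 3.09 × 0.9309/(6.54 + 0.9309) = 3.09 × 0.1246 = 0.3850 V.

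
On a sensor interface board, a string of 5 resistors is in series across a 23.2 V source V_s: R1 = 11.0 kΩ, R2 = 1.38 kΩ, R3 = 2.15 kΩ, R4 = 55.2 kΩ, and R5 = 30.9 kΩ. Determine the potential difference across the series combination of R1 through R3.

Total series resistance ΣR = 11.0 + 1.38 + 2.15 + 55.2 + 30.9 = 100.6 kΩ.
R_{R1..R3} = 11.0 + 1.38 + 2.15 = 14.53 kΩ.
V = V_s · R/ΣR = 23.2 × 0.1444 = 3.350 V.

V ≈ 3.35 V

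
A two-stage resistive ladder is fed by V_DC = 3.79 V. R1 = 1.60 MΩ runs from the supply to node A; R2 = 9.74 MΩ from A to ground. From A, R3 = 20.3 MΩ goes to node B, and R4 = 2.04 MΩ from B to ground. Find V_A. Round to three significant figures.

Node A sees R2 in parallel with the series input of stage 2, R3 + R4 = 22.34 MΩ.
R2 ‖ (R3+R4) = 6.783 MΩ.
So V_A = 3.79 × 0.8091 = 3.067 V.

V_A ≈ 3.07 V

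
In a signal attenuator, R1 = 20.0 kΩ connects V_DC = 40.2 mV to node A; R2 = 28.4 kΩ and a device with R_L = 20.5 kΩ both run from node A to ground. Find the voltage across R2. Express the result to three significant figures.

First combine the lower leg with the load: R2 ‖ R_L = 11.91 kΩ.
Now apply the divider: V_out = 40.2 × 0.3732 = 15.00 mV.

V_out ≈ 15.0 mV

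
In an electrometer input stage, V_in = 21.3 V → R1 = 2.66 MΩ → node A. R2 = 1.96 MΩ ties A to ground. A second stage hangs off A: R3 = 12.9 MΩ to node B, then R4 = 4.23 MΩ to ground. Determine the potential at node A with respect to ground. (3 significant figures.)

Node A sees R2 in parallel with the series input of stage 2, R3 + R4 = 17.13 MΩ.
Effective lower resistance at A: R2 ‖ 17.13 = 1.759 MΩ.
V_A = 21.3 × 1.759/(2.66 + 1.759) = 8.478 V.

V_A ≈ 8.48 V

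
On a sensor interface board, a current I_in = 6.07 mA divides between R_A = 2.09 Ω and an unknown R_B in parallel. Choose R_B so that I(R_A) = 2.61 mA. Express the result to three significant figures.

Two-branch current divider: I_A = I_in · R_B/(R_A + R_B).
With f = 0.4300, R_B = R_A · f/(1−f) = 2.09 × 0.7543 = 1.577 Ω.

R_B ≈ 1.58 Ω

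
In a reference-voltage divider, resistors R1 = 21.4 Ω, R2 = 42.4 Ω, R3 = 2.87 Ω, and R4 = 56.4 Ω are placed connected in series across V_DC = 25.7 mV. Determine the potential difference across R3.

V ≈ 0.599 mV

ΣR = 21.4 + 42.4 + 2.87 + 56.4 = 123.1 Ω.
Voltage divider: V = V_DC · (2.870 / 123.1) = 25.7 × 0.02332 = 0.5993 mV.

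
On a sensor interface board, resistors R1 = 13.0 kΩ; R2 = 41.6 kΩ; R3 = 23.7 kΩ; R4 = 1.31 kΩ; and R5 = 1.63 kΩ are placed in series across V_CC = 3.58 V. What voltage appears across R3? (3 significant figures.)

Total series resistance ΣR = 13.0 + 41.6 + 23.7 + 1.31 + 1.63 = 81.24 kΩ.
Voltage divider: V = V_CC · (23.70 / 81.24) = 3.58 × 0.2917 = 1.044 V.

V ≈ 1.04 V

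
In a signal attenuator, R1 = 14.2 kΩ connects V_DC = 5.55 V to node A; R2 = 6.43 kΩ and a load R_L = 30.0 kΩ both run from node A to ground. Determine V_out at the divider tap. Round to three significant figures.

First combine the lower leg with the load: R2 ‖ R_L = 5.295 kΩ.
Voltage divider with the loaded lower leg: V_out = 5.55 × 5.295/(14.2 + 5.295) = 5.55 × 0.2716 = 1.507 V.

V_out ≈ 1.51 V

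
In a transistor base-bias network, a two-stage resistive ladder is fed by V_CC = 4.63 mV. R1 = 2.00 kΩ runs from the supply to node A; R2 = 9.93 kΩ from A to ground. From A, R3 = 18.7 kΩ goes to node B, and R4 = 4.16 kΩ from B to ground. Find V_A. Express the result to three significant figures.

V_A ≈ 3.59 mV

Looking into the second stage from A: R3 + R4 = 22.86 kΩ appears in parallel with R2.
Effective lower resistance at A: R2 ‖ 22.86 = 6.923 kΩ.
V_A = 4.63 × 6.923/(2.00 + 6.923) = 3.592 mV.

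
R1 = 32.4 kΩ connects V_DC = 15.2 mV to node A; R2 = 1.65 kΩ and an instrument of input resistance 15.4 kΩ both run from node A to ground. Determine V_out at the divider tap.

V_out ≈ 0.668 mV

R2 ‖ R_L = (1.65 × 15.4)/(1.65 + 15.4) = 1.490 kΩ.
Now apply the divider: V_out = 15.2 × 0.04397 = 0.6684 mV.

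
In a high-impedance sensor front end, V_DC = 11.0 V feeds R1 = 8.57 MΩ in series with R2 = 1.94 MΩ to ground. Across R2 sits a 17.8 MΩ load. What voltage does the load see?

V_out ≈ 1.86 V

R2 ‖ R_L = (1.94 × 17.8)/(1.94 + 17.8) = 1.749 MΩ.
Now apply the divider: V_out = 11.0 × 0.1695 = 1.865 V.
(Unloaded it would be 2.03 V; the load pulls it down.)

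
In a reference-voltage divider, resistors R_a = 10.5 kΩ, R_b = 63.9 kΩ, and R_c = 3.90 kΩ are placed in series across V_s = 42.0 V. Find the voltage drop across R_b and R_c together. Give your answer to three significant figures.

Series total: ΣR = 10.5 + 63.9 + 3.90 = 78.30 kΩ.
R_{R_b..R_c} = 63.9 + 3.90 = 67.80 kΩ.
Voltage divider: V = V_s · (67.80 / 78.30) = 42.0 × 0.8659 = 36.37 V.

V ≈ 36.4 V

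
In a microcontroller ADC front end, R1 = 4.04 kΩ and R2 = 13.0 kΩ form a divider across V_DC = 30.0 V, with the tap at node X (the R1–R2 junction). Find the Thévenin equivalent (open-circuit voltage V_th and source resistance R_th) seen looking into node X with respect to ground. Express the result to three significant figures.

V_th ≈ 22.9 V, R_th ≈ 3.08 kΩ

Open-circuit (no load on X): V_th = V_DC · R2/(R1 + R2) = 30.0 × 13.0/(4.040 + 13.0) = 22.89 V.
With V_DC suppressed (replaced by a short), R_th = R1 ‖ R2 = (4.040 × 13.0)/(4.040 + 13.0) = 3.082 kΩ.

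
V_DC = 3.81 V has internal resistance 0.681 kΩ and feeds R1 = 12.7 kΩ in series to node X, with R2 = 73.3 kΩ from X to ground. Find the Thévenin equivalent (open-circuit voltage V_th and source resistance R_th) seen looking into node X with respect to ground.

R1' = 0.681 + 12.7 = 13.38 kΩ (source resistance + R1).
V_th is the unloaded tap voltage: V_DC · R2/(R1'+R2) = 3.81 × 0.8456 = 3.222 V.
With V_DC suppressed (replaced by a short), R_th = R1' ‖ R2 = (13.38 × 73.3)/(13.38 + 73.3) = 11.32 kΩ.

V_th ≈ 3.22 V, R_th ≈ 11.3 kΩ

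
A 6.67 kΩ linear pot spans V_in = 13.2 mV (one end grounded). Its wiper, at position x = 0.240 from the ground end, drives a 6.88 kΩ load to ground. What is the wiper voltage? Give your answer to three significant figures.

V_out ≈ 2.69 mV

The pot divides into 5.069 kΩ above the wiper and 1.601 kΩ below.
(x·R_p) ‖ R_L = 1.299 kΩ.
Then V_out = V_in · 1.299/(5.069 + 1.299) = 2.692 mV.
(Unloaded: V_out = x·V_in = 3.17 mV.)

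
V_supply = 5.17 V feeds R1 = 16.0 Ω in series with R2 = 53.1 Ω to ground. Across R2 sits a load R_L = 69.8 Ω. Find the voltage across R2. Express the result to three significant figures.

V_out ≈ 3.38 V

The load sits in parallel with R2, giving an effective lower resistance R2' = R2·R_L/(R2+R_L) = 30.16 Ω.
Now apply the divider: V_out = 5.17 × 0.6534 = 3.378 V.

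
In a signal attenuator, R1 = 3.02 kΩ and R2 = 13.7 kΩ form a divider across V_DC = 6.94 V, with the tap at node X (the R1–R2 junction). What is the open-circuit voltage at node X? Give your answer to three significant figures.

V_th ≈ 5.69 V

V_th is the unloaded tap voltage: V_DC · R2/(R1+R2) = 6.94 × 0.8194 = 5.686 V.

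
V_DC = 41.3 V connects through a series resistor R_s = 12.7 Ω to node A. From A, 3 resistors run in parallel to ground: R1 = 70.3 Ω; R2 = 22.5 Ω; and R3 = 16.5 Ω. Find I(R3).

I ≈ 0.995 A

Parallel bank: R_p = 1/(1/70.3 + 1/22.5 + 1/16.5) = 8.384 Ω.
V_A = 41.3 × 8.384/21.08 = 16.42 V.
I(R3) = V_A / R3 = 16.42/16.5 = 0.9953 A.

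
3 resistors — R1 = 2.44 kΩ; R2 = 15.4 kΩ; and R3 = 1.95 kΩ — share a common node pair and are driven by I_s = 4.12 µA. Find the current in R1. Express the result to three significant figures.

Total conductance ΣG = 1/2.44 + 1/15.4 + 1/1.95 = 0.9876 (units of 1/kΩ).
R1 takes the fraction G_k/ΣG = 0.4098/0.9876 = 0.4150, so I = 4.12 × 0.4150 = 1.710 µA.

I ≈ 1.71 µA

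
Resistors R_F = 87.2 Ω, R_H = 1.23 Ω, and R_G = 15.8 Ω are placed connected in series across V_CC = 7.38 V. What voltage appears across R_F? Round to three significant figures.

Series total: ΣR = 87.2 + 1.23 + 15.8 = 104.2 Ω.
Voltage divider: V = V_CC · (87.20 / 104.2) = 7.38 × 0.8366 = 6.174 V.

V ≈ 6.17 V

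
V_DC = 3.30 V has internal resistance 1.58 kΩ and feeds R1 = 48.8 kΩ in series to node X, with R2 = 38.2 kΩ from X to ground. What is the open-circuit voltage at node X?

V_th ≈ 1.42 V

R1' = 1.58 + 48.8 = 50.38 kΩ (source resistance + R1).
With X open, the divider is unloaded: V_th = 3.30 × 38.2/88.58 = 1.423 V.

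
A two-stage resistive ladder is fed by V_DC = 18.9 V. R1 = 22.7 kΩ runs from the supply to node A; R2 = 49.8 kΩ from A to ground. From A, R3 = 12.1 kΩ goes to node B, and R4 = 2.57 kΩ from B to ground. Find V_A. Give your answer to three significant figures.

V_A ≈ 6.29 V

Looking into the second stage from A: R3 + R4 = 14.67 kΩ appears in parallel with R2.
Effective lower resistance at A: R2 ‖ 14.67 = 11.33 kΩ.
V_A = 18.9 × 11.33/(22.7 + 11.33) = 6.293 V.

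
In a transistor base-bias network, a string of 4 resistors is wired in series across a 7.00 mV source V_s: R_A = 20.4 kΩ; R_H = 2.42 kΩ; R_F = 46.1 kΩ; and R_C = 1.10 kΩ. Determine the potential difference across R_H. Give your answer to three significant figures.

ΣR = 20.4 + 2.42 + 46.1 + 1.10 = 70.02 kΩ.
Voltage divider: V = V_s · (2.420 / 70.02) = 7.00 × 0.03456 = 0.2419 mV.

V ≈ 0.242 mV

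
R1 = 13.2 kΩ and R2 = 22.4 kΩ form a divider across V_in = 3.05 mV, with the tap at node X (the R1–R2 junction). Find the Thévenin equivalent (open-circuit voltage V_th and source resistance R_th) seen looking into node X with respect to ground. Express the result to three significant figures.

V_th ≈ 1.92 mV, R_th ≈ 8.31 kΩ

With X open, the divider is unloaded: V_th = 3.05 × 22.4/35.60 = 1.919 mV.
With V_in suppressed (replaced by a short), R_th = R1 ‖ R2 = (13.20 × 22.4)/(13.20 + 22.4) = 8.306 kΩ.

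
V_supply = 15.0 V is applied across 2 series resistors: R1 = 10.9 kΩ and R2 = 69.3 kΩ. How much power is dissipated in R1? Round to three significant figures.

P ≈ 0.381 mW

ΣR = 80.20 kΩ → I = 15.0/80.20 = 0.1870 mA.
V(R1) = I·R = 2.039 V; P = V·I = 2.039 × 0.1870 = 0.3813 mW.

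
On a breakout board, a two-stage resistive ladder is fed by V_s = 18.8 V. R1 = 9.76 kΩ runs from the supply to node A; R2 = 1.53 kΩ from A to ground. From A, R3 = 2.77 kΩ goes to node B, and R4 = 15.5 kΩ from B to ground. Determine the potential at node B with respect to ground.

V_B ≈ 2.02 V

The second stage (R3 + R4 = 18.27 kΩ) loads node A in parallel with R2.
Effective lower resistance at A: R2 ‖ 18.27 = 1.412 kΩ.
So V_A = 18.8 × 0.1264 = 2.376 V.
V_B = V_A × 0.8484 = 2.016 V.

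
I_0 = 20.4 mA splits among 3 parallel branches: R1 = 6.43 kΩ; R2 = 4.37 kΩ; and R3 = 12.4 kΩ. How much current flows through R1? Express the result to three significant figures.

ΣG = 1/6.43 + 1/4.37 + 1/12.4 = 0.4650.
By the current-divider rule, I = I_0 · G_k/ΣG = 20.4 × 0.3345 = 6.823 mA.

I ≈ 6.82 mA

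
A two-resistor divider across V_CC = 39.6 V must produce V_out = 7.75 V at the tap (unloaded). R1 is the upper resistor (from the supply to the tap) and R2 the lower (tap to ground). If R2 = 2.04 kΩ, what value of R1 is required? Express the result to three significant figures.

R1 ≈ 8.38 kΩ

Required fraction k = V_out/V_CC = 0.1957.
R1 = R2·(1/k − 1) = 2.04 × 4.110 = 8.384 kΩ.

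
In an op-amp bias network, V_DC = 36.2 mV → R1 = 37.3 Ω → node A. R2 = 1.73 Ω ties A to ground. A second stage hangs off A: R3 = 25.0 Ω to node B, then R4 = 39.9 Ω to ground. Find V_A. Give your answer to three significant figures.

V_A ≈ 1.56 mV

Looking into the second stage from A: R3 + R4 = 64.90 Ω appears in parallel with R2.
Effective lower resistance at A: R2 ‖ 64.90 = 1.685 Ω.
First divider: V_A = V_DC · 1.685/(37.3 + 1.685) = 1.565 mV.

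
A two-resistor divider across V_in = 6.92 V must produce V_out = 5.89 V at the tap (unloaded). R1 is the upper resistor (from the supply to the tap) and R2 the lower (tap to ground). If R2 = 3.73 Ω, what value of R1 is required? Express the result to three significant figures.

The divider ratio is R2/(R1+R2) = 5.89/6.92 = 0.8512.
Rearranging, R1 = R2·(1−k)/k = 3.73 × 0.1749 = 0.6523 Ω.

R1 ≈ 0.652 Ω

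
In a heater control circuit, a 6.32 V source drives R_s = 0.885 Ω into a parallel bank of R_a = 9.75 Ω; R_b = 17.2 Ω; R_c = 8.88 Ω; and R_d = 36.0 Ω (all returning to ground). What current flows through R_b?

I ≈ 0.290 A

Parallel bank: R_p = 1/(1/9.75 + 1/17.2 + 1/8.88 + 1/36.0) = 3.321 Ω.
Node voltage V_A = V_supply · R_p/(R_s + R_p) = 6.32 × 0.7896 = 4.990 V.
Branch current I = V_A/R_b = 4.990/17.2 = 0.2901 A.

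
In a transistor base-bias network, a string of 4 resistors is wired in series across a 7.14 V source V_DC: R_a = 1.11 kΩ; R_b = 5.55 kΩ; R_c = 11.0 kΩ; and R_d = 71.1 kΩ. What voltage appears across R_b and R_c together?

V ≈ 1.33 V

Total series resistance ΣR = 1.11 + 5.55 + 11.0 + 71.1 = 88.76 kΩ.
R_{R_b..R_c} = 5.55 + 11.0 = 16.55 kΩ.
Voltage divider: V = V_DC · (16.55 / 88.76) = 7.14 × 0.1865 = 1.331 V.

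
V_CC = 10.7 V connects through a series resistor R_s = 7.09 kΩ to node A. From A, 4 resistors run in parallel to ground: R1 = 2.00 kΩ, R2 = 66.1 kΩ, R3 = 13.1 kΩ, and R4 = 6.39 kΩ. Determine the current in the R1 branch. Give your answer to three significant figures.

Combine the parallel branches: R_p = (1/2.00 + 1/66.1 + 1/13.1 + 1/6.39)⁻¹ = 1.337 kΩ.
V_A = 10.7 × 1.337/8.427 = 1.698 V.
I(R1) = V_A / R1 = 1.698/2.00 = 0.8488 mA.

I ≈ 0.849 mA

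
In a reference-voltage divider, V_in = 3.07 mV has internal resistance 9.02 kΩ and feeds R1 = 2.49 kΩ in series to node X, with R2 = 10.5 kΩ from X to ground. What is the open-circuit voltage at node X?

V_th ≈ 1.46 mV

R1' = 9.02 + 2.49 = 11.51 kΩ (source resistance + R1).
With X open, the divider is unloaded: V_th = 3.07 × 10.5/22.01 = 1.465 mV.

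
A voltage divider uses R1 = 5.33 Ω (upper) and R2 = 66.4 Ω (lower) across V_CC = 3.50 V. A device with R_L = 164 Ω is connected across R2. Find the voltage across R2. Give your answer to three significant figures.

V_out ≈ 3.15 V

First combine the lower leg with the load: R2 ‖ R_L = 47.26 Ω.
Then V_out = V_CC · R2'/(R1 + R2') = 3.50 × 47.26/52.59 = 3.145 V.
(Unloaded it would be 3.24 V; the load pulls it down.)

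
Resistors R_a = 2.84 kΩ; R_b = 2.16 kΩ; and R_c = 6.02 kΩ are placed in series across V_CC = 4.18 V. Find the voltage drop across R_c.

Series total: ΣR = 2.84 + 2.16 + 6.02 = 11.02 kΩ.
Voltage divider: V = V_CC · (6.020 / 11.02) = 4.18 × 0.5463 = 2.283 V.

V ≈ 2.28 V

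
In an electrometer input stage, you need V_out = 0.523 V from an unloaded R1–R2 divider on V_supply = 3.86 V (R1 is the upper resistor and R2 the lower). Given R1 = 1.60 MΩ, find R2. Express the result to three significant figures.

Required fraction k = V_out/V_supply = 0.1355.
Rearranging, R2 = R1·k/(1−k) = 1.60 × 0.1567 = 0.2508 MΩ.

R2 ≈ 0.251 MΩ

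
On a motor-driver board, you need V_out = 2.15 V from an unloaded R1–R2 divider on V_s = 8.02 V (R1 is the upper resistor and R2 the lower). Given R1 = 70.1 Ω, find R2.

V_out/V_s = R2/(R1+R2) = 0.2681.
So R2 = R1 · V_out/(V_s − V_out) = 70.1 × 2.15/(8.02 − 2.15) = 70.1 × 0.3663 = 25.68 Ω.

R2 ≈ 25.7 Ω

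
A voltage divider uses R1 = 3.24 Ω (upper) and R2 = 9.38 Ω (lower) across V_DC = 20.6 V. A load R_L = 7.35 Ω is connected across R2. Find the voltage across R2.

V_out ≈ 11.5 V

First combine the lower leg with the load: R2 ‖ R_L = 4.121 Ω.
Voltage divider with the loaded lower leg: V_out = 20.6 × 4.121/(3.24 + 4.121) = 20.6 × 0.5598 = 11.53 V.
(Unloaded it would be 15.3 V; the load pulls it down.)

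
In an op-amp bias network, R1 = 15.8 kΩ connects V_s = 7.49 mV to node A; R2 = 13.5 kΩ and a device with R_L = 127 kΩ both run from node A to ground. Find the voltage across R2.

R2 ‖ R_L = (13.5 × 127)/(13.5 + 127) = 12.20 kΩ.
Then V_out = V_s · R2'/(R1 + R2') = 7.49 × 12.20/28.00 = 3.264 mV.
(Unloaded it would be 3.45 mV; the load pulls it down.)

V_out ≈ 3.26 mV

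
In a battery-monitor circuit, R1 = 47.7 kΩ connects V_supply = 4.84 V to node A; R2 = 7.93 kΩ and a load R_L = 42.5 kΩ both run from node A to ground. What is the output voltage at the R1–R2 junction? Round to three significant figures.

V_out ≈ 0.595 V

The load sits in parallel with R2, giving an effective lower resistance R2' = R2·R_L/(R2+R_L) = 6.683 kΩ.
Voltage divider with the loaded lower leg: V_out = 4.84 × 6.683/(47.7 + 6.683) = 4.84 × 0.1229 = 0.5948 V.
(Unloaded it would be 0.690 V; the load pulls it down.)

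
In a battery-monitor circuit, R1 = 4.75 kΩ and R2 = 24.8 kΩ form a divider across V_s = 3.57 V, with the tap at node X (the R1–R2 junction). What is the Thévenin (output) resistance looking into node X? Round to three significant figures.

Looking into X with the source shorted: R_th = R1·R2/(R1+R2) = 4.750 × 24.8/29.55 = 3.986 kΩ.

R_th ≈ 3.99 kΩ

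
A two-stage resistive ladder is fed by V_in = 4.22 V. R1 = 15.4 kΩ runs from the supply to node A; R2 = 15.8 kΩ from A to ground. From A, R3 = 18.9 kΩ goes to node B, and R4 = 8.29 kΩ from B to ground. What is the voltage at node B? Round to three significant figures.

V_B ≈ 0.506 V

Looking into the second stage from A: R3 + R4 = 27.19 kΩ appears in parallel with R2.
Effective lower resistance at A: R2 ‖ 27.19 = 9.993 kΩ.
First divider: V_A = V_in · 9.993/(15.4 + 9.993) = 1.661 V.
V_B = V_A × 0.3049 = 0.5063 V.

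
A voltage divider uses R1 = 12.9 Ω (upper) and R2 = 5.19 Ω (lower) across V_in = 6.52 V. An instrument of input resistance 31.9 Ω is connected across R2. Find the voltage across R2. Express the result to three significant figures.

R2 ‖ R_L = (5.19 × 31.9)/(5.19 + 31.9) = 4.464 Ω.
Now apply the divider: V_out = 6.52 × 0.2571 = 1.676 V.

V_out ≈ 1.68 V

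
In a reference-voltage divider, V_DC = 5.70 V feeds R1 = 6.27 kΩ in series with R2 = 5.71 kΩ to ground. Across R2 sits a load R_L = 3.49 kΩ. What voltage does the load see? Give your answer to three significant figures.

First combine the lower leg with the load: R2 ‖ R_L = 2.166 kΩ.
Then V_out = V_DC · R2'/(R1 + R2') = 5.70 × 2.166/8.436 = 1.464 V.
(Unloaded it would be 2.72 V; the load pulls it down.)

V_out ≈ 1.46 V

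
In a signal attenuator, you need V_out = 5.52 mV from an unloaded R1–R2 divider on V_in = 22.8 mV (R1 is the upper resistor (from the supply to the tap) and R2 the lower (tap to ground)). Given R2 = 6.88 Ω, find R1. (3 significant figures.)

R1 ≈ 21.5 Ω

V_out/V_in = R2/(R1+R2) = 0.2421.
So R1 = R2 · (V_in/V_out − 1) = 6.88 × (22.8/5.52 − 1) = 6.88 × 3.130 = 21.54 Ω.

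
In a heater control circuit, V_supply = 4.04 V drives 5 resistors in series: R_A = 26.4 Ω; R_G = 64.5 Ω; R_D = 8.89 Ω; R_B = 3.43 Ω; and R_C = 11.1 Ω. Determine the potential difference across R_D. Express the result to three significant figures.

Total series resistance ΣR = 26.4 + 64.5 + 8.89 + 3.43 + 11.1 = 114.3 Ω.
V = V_supply · R/ΣR = 4.04 × 0.07776 = 0.3142 V.

V ≈ 0.314 V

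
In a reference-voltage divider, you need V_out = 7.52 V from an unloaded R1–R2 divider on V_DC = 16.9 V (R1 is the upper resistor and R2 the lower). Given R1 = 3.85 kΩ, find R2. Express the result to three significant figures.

The divider ratio is R2/(R1+R2) = 7.52/16.9 = 0.4450.
So R2 = R1 · V_out/(V_DC − V_out) = 3.85 × 7.52/(16.9 − 7.52) = 3.85 × 0.8017 = 3.087 kΩ.

R2 ≈ 3.09 kΩ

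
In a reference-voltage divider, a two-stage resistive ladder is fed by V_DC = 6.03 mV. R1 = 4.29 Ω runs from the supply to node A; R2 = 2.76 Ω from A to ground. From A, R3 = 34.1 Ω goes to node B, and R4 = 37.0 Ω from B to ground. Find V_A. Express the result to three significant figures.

Node A sees R2 in parallel with the series input of stage 2, R3 + R4 = 71.10 Ω.
Effective lower resistance at A: R2 ‖ 71.10 = 2.657 Ω.
So V_A = 6.03 × 0.3825 = 2.306 mV.

V_A ≈ 2.31 mV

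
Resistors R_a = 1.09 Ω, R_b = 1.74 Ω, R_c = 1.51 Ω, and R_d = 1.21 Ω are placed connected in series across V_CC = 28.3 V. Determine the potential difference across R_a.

ΣR = 1.09 + 1.74 + 1.51 + 1.21 = 5.550 Ω.
Voltage divider: V = V_CC · (1.090 / 5.550) = 28.3 × 0.1964 = 5.558 V.

V ≈ 5.56 V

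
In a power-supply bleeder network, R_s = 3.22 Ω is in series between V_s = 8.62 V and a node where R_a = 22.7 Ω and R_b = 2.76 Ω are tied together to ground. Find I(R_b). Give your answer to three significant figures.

I ≈ 1.35 A

Combine the parallel branches: R_p = (1/22.7 + 1/2.76)⁻¹ = 2.461 Ω.
Node voltage V_A = V_s · R_p/(R_s + R_p) = 8.62 × 0.4332 = 3.734 V.
I(R_b) = V_A / R_b = 3.734/2.76 = 1.353 A.
(Check via current divider: I_total = 1.517 A; share G_k/ΣG = 0.8916 → same result.)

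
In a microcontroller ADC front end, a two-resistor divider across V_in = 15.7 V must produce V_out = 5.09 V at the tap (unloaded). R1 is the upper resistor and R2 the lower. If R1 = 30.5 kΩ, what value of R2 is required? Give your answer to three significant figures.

R2 ≈ 14.6 kΩ

The divider ratio is R2/(R1+R2) = 5.09/15.7 = 0.3242.
Rearranging, R2 = R1·k/(1−k) = 30.5 × 0.4797 = 14.63 kΩ.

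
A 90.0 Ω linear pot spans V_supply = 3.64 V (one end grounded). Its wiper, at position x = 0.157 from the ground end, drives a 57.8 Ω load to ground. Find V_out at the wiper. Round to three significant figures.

V_out ≈ 0.474 V

Split the track: R_lower = x·R_p = 14.13 Ω, R_upper = (1−x)·R_p = 75.87 Ω.
R_L loads the lower segment: effective lower R = 11.35 Ω.
V_out = 3.64 × 11.35/(75.87 + 11.35) = 0.4738 V.
(Unloaded: V_out = x·V_supply = 0.571 V.)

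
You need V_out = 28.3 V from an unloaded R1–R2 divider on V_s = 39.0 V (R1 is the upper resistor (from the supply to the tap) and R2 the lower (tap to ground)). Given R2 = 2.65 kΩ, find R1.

R1 ≈ 1.00 kΩ

Required fraction k = V_out/V_s = 0.7256.
So R1 = R2 · (V_s/V_out − 1) = 2.65 × (39.0/28.3 − 1) = 2.65 × 0.3781 = 1.002 kΩ.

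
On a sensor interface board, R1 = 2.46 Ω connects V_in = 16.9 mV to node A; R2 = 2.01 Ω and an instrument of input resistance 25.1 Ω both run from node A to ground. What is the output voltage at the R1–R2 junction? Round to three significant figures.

First combine the lower leg with the load: R2 ‖ R_L = 1.861 Ω.
Now apply the divider: V_out = 16.9 × 0.4307 = 7.279 mV.

V_out ≈ 7.28 mV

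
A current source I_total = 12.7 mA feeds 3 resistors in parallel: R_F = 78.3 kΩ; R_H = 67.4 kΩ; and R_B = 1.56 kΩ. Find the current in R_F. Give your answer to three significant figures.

I ≈ 0.243 mA

Conductances: ΣG = 1/78.3 + 1/67.4 + 1/1.56 = 0.6686 (1/kΩ).
R_F takes the fraction G_k/ΣG = 0.01277/0.6686 = 0.01910, so I = 12.7 × 0.01910 = 0.2426 mA.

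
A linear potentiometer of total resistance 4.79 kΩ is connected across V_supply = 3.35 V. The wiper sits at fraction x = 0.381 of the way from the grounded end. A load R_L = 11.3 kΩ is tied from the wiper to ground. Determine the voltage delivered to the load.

V_out ≈ 1.16 V

The pot divides into 2.965 kΩ above the wiper and 1.825 kΩ below.
Lower segment in parallel with the load: 1.825 ‖ 11.3 = 1.571 kΩ.
Loaded-divider output: V_out = 3.35 × 0.3464 = 1.160 V.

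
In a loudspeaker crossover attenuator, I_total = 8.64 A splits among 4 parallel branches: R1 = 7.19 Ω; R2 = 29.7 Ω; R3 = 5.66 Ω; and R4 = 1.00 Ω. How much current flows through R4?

ΣG = 1/7.19 + 1/29.7 + 1/5.66 + 1/1.00 = 1.349.
Current divider: I(R4) = I_total · G_k/ΣG = 8.64 × (1.000/1.349) = 8.64 × 0.7411 = 6.403 A.

I ≈ 6.40 A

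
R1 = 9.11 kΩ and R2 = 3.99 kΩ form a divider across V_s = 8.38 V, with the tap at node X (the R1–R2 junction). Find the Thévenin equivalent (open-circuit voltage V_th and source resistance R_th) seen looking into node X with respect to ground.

V_th ≈ 2.55 V, R_th ≈ 2.77 kΩ

V_th is the unloaded tap voltage: V_s · R2/(R1+R2) = 8.38 × 0.3046 = 2.552 V.
With V_s suppressed (replaced by a short), R_th = R1 ‖ R2 = (9.110 × 3.99)/(9.110 + 3.99) = 2.775 kΩ.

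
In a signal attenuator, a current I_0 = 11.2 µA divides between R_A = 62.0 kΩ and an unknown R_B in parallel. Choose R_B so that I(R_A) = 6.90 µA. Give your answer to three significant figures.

In a two-way split, I_A/I_0 = R_B/(R_A + R_B).
6.90/11.2 = R_B/(R_A + R_B) → R_B = R_A · (0.6161)/(1 − 0.6161) = 62.0 × 1.605 = 99.49 kΩ.

R_B ≈ 99.5 kΩ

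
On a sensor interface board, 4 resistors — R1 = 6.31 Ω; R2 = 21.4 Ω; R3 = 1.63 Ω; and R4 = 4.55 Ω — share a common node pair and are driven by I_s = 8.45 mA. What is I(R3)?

I ≈ 4.99 mA

Total conductance ΣG = 1/6.31 + 1/21.4 + 1/1.63 + 1/4.55 = 1.038 (units of 1/Ω).
Current divider: I(R3) = I_s · G_k/ΣG = 8.45 × (0.6135/1.038) = 8.45 × 0.5908 = 4.992 mA.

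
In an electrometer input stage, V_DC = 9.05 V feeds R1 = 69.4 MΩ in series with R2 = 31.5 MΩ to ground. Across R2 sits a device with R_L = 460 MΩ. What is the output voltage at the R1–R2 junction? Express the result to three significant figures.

First combine the lower leg with the load: R2 ‖ R_L = 29.48 MΩ.
Then V_out = V_DC · R2'/(R1 + R2') = 9.05 × 29.48/98.88 = 2.698 V.
(Unloaded it would be 2.83 V; the load pulls it down.)

V_out ≈ 2.70 V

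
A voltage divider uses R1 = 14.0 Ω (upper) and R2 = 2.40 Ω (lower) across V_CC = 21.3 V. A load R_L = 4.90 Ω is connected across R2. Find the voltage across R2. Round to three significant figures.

The load sits in parallel with R2, giving an effective lower resistance R2' = R2·R_L/(R2+R_L) = 1.611 Ω.
Then V_out = V_CC · R2'/(R1 + R2') = 21.3 × 1.611/15.61 = 2.198 V.

V_out ≈ 2.20 V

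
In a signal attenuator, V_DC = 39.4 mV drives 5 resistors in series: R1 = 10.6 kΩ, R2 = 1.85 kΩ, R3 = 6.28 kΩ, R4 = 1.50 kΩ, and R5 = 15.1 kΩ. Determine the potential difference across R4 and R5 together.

V ≈ 18.5 mV

ΣR = 10.6 + 1.85 + 6.28 + 1.50 + 15.1 = 35.33 kΩ.
R_{R4..R5} = 1.50 + 15.1 = 16.60 kΩ.
By the voltage-divider rule, V = 39.4 × 16.60/35.33 = 18.51 mV.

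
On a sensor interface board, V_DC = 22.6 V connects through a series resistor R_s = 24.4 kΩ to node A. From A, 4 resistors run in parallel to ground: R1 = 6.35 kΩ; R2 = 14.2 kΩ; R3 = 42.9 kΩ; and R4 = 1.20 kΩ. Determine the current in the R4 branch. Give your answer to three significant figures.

I ≈ 0.686 mA

Equivalent of the parallel group: R_p = 0.9220 kΩ.
V_A by voltage divider: V_A = 22.6 × 0.9220/(24.4 + 0.9220) = 0.8229 V.
Branch current I = V_A/R4 = 0.8229/1.20 = 0.6858 mA.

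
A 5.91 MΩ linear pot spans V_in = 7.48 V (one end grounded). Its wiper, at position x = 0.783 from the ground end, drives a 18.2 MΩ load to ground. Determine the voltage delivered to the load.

Lower segment x·R_p = 4.628 MΩ; upper segment (1−x)·R_p = 1.282 MΩ.
R_L loads the lower segment: effective lower R = 3.689 MΩ.
V_out = 7.48 × 3.689/(1.282 + 3.689) = 5.551 V.

V_out ≈ 5.55 V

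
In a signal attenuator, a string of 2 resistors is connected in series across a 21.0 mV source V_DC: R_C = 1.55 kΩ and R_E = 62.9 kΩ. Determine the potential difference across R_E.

V ≈ 20.5 mV

ΣR = 1.55 + 62.9 = 64.45 kΩ.
V = V_DC · R/ΣR = 21.0 × 0.9760 = 20.49 mV.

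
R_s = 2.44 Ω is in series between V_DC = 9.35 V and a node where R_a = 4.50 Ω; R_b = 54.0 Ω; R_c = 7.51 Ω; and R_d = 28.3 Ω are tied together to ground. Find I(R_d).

I ≈ 0.165 A

Parallel bank: R_p = 1/(1/4.50 + 1/54.0 + 1/7.51 + 1/28.3) = 2.444 Ω.
V_A = 9.35 × 2.444/4.884 = 4.678 V.
Branch current I = V_A/R_d = 4.678/28.3 = 0.1653 A.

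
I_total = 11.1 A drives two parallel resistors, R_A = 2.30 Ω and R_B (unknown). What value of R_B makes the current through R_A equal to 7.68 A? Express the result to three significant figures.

R_B ≈ 5.16 Ω

In a two-way split, I_A/I_total = R_B/(R_A + R_B).
7.68/11.1 = R_B/(R_A + R_B) → R_B = R_A · (0.6919)/(1 − 0.6919) = 2.30 × 2.246 = 5.165 Ω.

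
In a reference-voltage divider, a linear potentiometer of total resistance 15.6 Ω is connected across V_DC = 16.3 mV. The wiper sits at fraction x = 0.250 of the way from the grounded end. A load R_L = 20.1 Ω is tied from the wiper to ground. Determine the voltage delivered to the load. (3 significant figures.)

V_out ≈ 3.56 mV

The pot divides into 11.70 Ω above the wiper and 3.900 Ω below.
R_L loads the lower segment: effective lower R = 3.266 Ω.
Then V_out = V_DC · 3.266/(11.70 + 3.266) = 3.557 mV.
(Unloaded: V_out = x·V_DC = 4.08 mV.)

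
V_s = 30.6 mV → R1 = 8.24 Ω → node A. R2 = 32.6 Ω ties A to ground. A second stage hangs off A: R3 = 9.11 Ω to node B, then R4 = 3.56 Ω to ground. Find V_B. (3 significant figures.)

V_B ≈ 4.52 mV

Node A sees R2 in parallel with the series input of stage 2, R3 + R4 = 12.67 Ω.
Effective lower resistance at A: R2 ‖ 12.67 = 9.124 Ω.
So V_A = 30.6 × 0.5255 = 16.08 mV.
V_B = V_A × 0.2810 = 4.518 mV.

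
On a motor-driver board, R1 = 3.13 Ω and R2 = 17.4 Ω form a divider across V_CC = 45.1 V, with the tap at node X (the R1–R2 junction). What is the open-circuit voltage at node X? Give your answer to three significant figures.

Open-circuit (no load on X): V_th = V_CC · R2/(R1 + R2) = 45.1 × 17.4/(3.130 + 17.4) = 38.22 V.

V_th ≈ 38.2 V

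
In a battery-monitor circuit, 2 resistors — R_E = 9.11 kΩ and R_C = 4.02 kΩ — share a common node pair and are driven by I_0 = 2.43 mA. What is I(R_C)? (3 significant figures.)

With just two branches, the current splits inversely with resistance.
So I = 2.43 × 9.11/13.13 = 1.686 mA.

I ≈ 1.69 mA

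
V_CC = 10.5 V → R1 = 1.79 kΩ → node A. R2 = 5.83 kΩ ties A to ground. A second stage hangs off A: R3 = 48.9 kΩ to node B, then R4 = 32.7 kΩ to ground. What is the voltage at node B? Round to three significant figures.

V_B ≈ 3.17 V

Node A sees R2 in parallel with the series input of stage 2, R3 + R4 = 81.60 kΩ.
R2 ‖ (R3+R4) = 5.441 kΩ.
V_A = 10.5 × 5.441/(1.79 + 5.441) = 7.901 V.
Stage 2 is unloaded, so V_B = V_A · R4/(R3+R4) = 7.901 × 32.7/81.60 = 3.166 V.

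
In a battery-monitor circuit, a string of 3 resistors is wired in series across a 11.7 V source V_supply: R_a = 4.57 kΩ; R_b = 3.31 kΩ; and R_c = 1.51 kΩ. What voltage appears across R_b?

V ≈ 4.12 V

Total series resistance ΣR = 4.57 + 3.31 + 1.51 = 9.390 kΩ.
By the voltage-divider rule, V = 11.7 × 3.310/9.390 = 4.124 V.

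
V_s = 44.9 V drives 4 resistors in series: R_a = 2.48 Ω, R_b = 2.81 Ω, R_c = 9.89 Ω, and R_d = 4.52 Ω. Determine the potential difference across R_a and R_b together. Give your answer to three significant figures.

Series total: ΣR = 2.48 + 2.81 + 9.89 + 4.52 = 19.70 Ω.
R_{R_a..R_b} = 2.48 + 2.81 = 5.290 Ω.
V = V_s · R/ΣR = 44.9 × 0.2685 = 12.06 V.

V ≈ 12.1 V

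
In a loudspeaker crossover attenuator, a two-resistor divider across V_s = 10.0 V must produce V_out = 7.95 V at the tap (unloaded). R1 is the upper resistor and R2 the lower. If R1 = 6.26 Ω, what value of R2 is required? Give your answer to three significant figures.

Required fraction k = V_out/V_s = 0.7950.
R2 = R1 · 0.7950/(1 − 0.7950) = 24.28 Ω.

R2 ≈ 24.3 Ω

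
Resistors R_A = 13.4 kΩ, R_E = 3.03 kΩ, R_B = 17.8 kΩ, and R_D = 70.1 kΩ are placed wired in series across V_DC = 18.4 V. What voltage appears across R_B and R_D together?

V ≈ 15.5 V

ΣR = 13.4 + 3.03 + 17.8 + 70.1 = 104.3 kΩ.
R_{R_B..R_D} = 17.8 + 70.1 = 87.90 kΩ.
Voltage divider: V = V_DC · (87.90 / 104.3) = 18.4 × 0.8425 = 15.50 V.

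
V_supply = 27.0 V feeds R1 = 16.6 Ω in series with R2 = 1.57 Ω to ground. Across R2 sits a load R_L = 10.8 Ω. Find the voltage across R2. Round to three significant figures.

The load sits in parallel with R2, giving an effective lower resistance R2' = R2·R_L/(R2+R_L) = 1.371 Ω.
Now apply the divider: V_out = 27.0 × 0.07628 = 2.059 V.

V_out ≈ 2.06 V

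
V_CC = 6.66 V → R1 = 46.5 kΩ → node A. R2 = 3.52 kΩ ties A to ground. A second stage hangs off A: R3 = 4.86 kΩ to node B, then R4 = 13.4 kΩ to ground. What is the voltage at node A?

V_A ≈ 0.397 V

The second stage (R3 + R4 = 18.26 kΩ) loads node A in parallel with R2.
R2 ‖ (R3+R4) = 2.951 kΩ.
V_A = 6.66 × 2.951/(46.5 + 2.951) = 0.3975 V.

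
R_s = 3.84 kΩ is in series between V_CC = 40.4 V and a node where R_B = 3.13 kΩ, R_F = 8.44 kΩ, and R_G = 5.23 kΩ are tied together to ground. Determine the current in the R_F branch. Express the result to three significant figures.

Combine the parallel branches: R_p = (1/3.13 + 1/8.44 + 1/5.23)⁻¹ = 1.589 kΩ.
Node voltage V_A = V_CC · R_p/(R_s + R_p) = 40.4 × 0.2927 = 11.83 V.
I(R_F) = V_A / R_F = 11.83/8.44 = 1.401 mA.

I ≈ 1.40 mA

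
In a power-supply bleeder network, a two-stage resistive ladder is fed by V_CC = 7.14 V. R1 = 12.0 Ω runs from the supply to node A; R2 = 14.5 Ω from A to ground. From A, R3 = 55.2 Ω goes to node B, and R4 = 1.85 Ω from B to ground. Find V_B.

V_B ≈ 0.114 V

The second stage (R3 + R4 = 57.05 Ω) loads node A in parallel with R2.
R2 ‖ (R3+R4) = 11.56 Ω.
First divider: V_A = V_CC · 11.56/(12.0 + 11.56) = 3.504 V.
V_B = V_A × 0.03243 = 0.1136 V.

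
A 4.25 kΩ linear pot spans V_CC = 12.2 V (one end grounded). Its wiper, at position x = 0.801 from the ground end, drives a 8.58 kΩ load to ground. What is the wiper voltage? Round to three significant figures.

V_out ≈ 9.06 V

Split the track: R_lower = x·R_p = 3.404 kΩ, R_upper = (1−x)·R_p = 0.8457 kΩ.
R_L loads the lower segment: effective lower R = 2.437 kΩ.
Loaded-divider output: V_out = 12.2 × 0.7424 = 9.057 V.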